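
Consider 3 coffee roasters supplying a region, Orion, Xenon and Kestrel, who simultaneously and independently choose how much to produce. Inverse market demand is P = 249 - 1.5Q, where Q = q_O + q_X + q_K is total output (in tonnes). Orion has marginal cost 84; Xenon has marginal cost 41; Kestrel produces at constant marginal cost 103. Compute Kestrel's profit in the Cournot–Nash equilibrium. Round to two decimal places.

176.04

Orion's profit: π_O = (249 - 1.5Q)q_O - (84q_O). Setting ∂π_O/∂q_O = 0: 165 - 3q_O - (3/2)(q_X + q_K) = 0.
Xenon's first-order condition: 208 - 3q_X - (3/2)(q_O + q_K) = 0.
Kestrel's profit: π_K = (249 - 1.5Q)q_K - (103q_K). Setting ∂π_K/∂q_K = 0: 146 - 3q_K - (3/2)(q_O + q_X) = 0.
Adding the 3 conditions: 519 − 3Q − 3Q = 0, i.e. Q = 173/2.
Back-substituting: q_O = (165 − 519/4)/(3/2) = 47/2, q_X = (208 − 519/4)/(3/2) = 313/6, q_K = (146 − 519/4)/(3/2) = 65/6.
Price P = 249 - (3/2)·(173/2) = 477/4.
Kestrel's profit: (477/4 - 103)·(65/6) = 176.0417.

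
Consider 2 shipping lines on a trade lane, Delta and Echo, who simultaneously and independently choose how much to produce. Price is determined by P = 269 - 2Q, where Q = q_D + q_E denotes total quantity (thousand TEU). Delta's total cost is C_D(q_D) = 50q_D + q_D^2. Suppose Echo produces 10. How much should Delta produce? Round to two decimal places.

With the rival's output fixed at 10, Delta's profit is π_D = (269 - 2·10 - 2q_D)q_D - (50q_D + q_D²) = (249 - 2q_D)q_D - (50q_D + q_D²).
∂π_D/∂q_D = 199 - 6q_D = 0, so q_D = 199/6.

33.17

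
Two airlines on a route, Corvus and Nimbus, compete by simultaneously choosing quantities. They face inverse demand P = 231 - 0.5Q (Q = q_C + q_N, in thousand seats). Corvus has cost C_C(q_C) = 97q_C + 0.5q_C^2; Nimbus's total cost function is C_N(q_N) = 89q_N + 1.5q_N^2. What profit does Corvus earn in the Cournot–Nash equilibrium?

Corvus's profit: π_C = (231 - 0.5Q)q_C - (97q_C + (1/2)q_C²). Setting ∂π_C/∂q_C = 0: 134 - 2q_C - (1/2)(q_N) = 0.
Nimbus's first-order condition: 142 - 4q_N - (1/2)(q_C) = 0.
Rearranging gives the reaction functions q_C = (134 - (1/2)q_N)/2 and q_N = (142 - (1/2)q_C)/4.
Solving the pair: q_C = 60, q_N = 28.
Price P = 231 - (1/2)·88 = 187.
Corvus's profit: 187·60 - 97·60 - (1/2)·60² = 3600.

3600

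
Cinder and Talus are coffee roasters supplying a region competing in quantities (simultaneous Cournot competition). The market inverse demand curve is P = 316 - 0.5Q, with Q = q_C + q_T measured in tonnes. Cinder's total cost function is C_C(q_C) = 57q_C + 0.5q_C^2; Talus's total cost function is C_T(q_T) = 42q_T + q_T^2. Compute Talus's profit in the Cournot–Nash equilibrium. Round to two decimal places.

7945.96

Cinder's profit: π_C = (316 - 0.5Q)q_C - (57q_C + (1/2)q_C²). Setting ∂π_C/∂q_C = 0: 259 - 2q_C - (1/2)(q_T) = 0.
Talus's first-order condition: 274 - 3q_T - (1/2)(q_C) = 0.
Best responses: q_C = (259 - (1/2)q_T)/2, q_T = (274 - (1/2)q_C)/3.
Substituting one into the other gives q_C = 111.3043 and q_T = 1674/23.
Price P = 316 - (1/2)·184.0870 = 223.9565.
Talus's profit: 223.9565·(1674/23) - 42·(1674/23) - (1674/23)² = 7945.9622.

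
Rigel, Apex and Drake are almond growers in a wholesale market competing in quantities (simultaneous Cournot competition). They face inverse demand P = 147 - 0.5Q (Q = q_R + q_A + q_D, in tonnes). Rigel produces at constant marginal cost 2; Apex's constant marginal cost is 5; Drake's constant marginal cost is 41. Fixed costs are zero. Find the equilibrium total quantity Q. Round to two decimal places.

Rigel's profit: π_R = (147 - 0.5Q)q_R - (2q_R). Setting ∂π_R/∂q_R = 0: 145 - q_R - (1/2)(q_A + q_D) = 0.
Apex's profit: π_A = (147 - 0.5Q)q_A - (5q_A). Setting ∂π_A/∂q_A = 0: 142 - q_A - (1/2)(q_R + q_D) = 0.
Drake's profit: π_D = (147 - 0.5Q)q_D - (41q_D). Setting ∂π_D/∂q_D = 0: 106 - q_D - (1/2)(q_R + q_A) = 0.
Adding the 3 first-order conditions: 393 − 2Q = 0, so Q = 393/2.
Back-substituting: q_R = (145 − 393/4)/(1/2) = 187/2, q_A = (142 − 393/4)/(1/2) = 175/2, q_D = (106 − 393/4)/(1/2) = 31/2.
Total output Q = 187/2 + 175/2 + 31/2 = 393/2.

196.50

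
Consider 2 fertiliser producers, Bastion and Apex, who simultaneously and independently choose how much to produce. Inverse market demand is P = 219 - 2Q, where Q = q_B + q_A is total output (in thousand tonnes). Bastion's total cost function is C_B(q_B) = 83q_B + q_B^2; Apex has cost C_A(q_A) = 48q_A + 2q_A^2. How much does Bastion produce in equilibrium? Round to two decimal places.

Bastion's profit: π_B = (219 - 2Q)q_B - (83q_B + q_B²). Setting ∂π_B/∂q_B = 0: 136 - 6q_B - 2(q_A) = 0.
Apex's profit: π_A = (219 - 2Q)q_A - (48q_A + 2q_A²). Setting ∂π_A/∂q_A = 0: 171 - 8q_A - 2(q_B) = 0.
So q_B = (136 - 2q_A)/6 and q_A = (171 - 2q_B)/8.
Substituting one into the other gives q_B = 373/22 and q_A = 377/22.

16.95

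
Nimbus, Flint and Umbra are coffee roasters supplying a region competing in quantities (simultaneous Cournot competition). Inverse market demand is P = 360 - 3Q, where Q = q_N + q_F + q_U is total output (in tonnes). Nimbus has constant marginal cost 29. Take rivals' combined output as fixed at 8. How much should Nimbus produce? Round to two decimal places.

51.17

With rivals' combined output fixed at 8, Nimbus's profit is π_N = (360 - 3·8 - 3q_N)q_N - (29q_N) = (336 - 3q_N)q_N - (29q_N).
∂π_N/∂q_N = 307 - 6q_N = 0, so q_N = 307/6.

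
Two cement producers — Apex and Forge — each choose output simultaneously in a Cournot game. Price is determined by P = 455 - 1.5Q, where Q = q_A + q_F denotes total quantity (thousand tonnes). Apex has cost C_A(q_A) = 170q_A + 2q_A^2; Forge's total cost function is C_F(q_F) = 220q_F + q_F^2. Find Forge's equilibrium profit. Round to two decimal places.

3455.06

Apex's profit: π_A = (455 - 1.5Q)q_A - (170q_A + 2q_A²). Setting ∂π_A/∂q_A = 0: 285 - 7q_A - (3/2)(q_F) = 0.
Forge's profit: π_F = (455 - 1.5Q)q_F - (220q_F + q_F²). Setting ∂π_F/∂q_F = 0: 235 - 5q_F - (3/2)(q_A) = 0.
Best responses: q_A = (285 - (3/2)q_F)/7, q_F = (235 - (3/2)q_A)/5.
Solving the pair: q_A = 32.7481, q_F = 37.1756.
Price P = 455 - (3/2)·69.9237 = 350.1145.
Forge's profit: 350.1145·37.1756 - 220·37.1756 - 37.1756² = 3455.0580.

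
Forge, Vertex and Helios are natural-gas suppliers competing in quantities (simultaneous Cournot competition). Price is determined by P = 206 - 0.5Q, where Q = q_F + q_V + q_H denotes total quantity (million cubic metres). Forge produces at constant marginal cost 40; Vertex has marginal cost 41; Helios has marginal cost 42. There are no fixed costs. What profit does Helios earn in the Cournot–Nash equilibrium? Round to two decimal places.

Forge's profit: π_F = (206 - 0.5Q)q_F - (40q_F). Setting ∂π_F/∂q_F = 0: 166 - q_F - (1/2)(q_V + q_H) = 0.
Vertex's first-order condition: 165 - q_V - (1/2)(q_F + q_H) = 0.
Helios's profit: π_H = (206 - 0.5Q)q_H - (42q_H). Setting ∂π_H/∂q_H = 0: 164 - q_H - (1/2)(q_F + q_V) = 0.
Adding the 3 first-order conditions: 495 − 2Q = 0, so Q = 495/2.
Back-substituting: q_F = (166 − 495/4)/(1/2) = 169/2, q_V = (165 − 495/4)/(1/2) = 165/2, q_H = (164 − 495/4)/(1/2) = 161/2.
Price P = 206 - (1/2)·(495/2) = 329/4.
Helios's profit: (329/4 - 42)·(161/2) = 3240.1250.

3240.13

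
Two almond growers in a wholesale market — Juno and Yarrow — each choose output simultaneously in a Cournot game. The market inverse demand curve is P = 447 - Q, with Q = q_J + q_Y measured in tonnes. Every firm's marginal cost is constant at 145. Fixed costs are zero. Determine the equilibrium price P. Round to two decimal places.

245.67

A representative firm's profit is π_i = q_i(447 - Q) - 145q_i.
First-order condition (treating rivals' output as given): 302 - 2q_i - q_j = 0.
With identical firms every q_j equals q_i, so q_j = q_i and 302 = 3q_i, giving q_i = 302/3.
Total output Q = 604/3, so price P = 447 - 604/3 = 737/3.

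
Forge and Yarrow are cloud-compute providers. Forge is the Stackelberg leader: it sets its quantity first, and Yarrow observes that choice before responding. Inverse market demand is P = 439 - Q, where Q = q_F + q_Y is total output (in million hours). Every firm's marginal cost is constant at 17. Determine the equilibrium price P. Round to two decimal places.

122.50

The follower Yarrow best-responds to any q_F: π_Y = (439 - Q)q_Y - 17q_Y.
∂π_Y/∂q_Y = 422 - q_F - 2q_Y = 0 gives the reaction function q_Y = (422 - q_F)/2.
Forge substitutes q_Y(q_F) into its own profit: π_F = q_F(439 - q_F - (422 - q_F)/2) - 17q_F = (228 - (1/2)q_F)q_F - 17q_F.
Leader FOC: 211 - q_F = 0, so q_F = 211.
Then q_Y = (422 - 211)/2 = 211/2.
Total output Q = 633/2, so price P = 439 - 633/2 = 245/2.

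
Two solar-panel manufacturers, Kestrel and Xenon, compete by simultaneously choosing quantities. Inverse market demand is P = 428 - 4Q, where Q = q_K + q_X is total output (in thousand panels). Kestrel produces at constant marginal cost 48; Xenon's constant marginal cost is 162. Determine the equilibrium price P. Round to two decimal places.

Kestrel's profit: π_K = (428 - 4Q)q_K - (48q_K). Setting ∂π_K/∂q_K = 0: 380 - 8q_K - 4(q_X) = 0.
Xenon's first-order condition: 266 - 8q_X - 4(q_K) = 0.
Best responses: q_K = (380 - 4q_X)/8, q_X = (266 - 4q_K)/8.
Solving the pair: q_K = 247/6, q_X = 38/3.
Total output Q = 323/6, so price P = 428 - 4·(323/6) = 638/3.

212.67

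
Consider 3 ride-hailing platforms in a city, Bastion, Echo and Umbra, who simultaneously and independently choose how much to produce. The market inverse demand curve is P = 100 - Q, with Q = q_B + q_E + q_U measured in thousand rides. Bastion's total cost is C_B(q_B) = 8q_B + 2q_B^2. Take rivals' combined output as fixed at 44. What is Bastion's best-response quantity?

8

With rivals' combined output fixed at 44, Bastion's profit is π_B = (100 - 44 - q_B)q_B - (8q_B + 2q_B²) = (56 - q_B)q_B - (8q_B + 2q_B²).
∂π_B/∂q_B = 48 - 6q_B = 0, so q_B = 8.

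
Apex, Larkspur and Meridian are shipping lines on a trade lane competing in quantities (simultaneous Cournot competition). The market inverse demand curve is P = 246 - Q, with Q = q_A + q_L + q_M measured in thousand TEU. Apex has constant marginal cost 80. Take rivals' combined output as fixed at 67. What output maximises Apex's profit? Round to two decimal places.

49.50

With rivals' combined output fixed at 67, Apex's profit is π_A = (246 - 67 - q_A)q_A - (80q_A) = (179 - q_A)q_A - (80q_A).
∂π_A/∂q_A = 99 - 2q_A = 0, so q_A = 99/2.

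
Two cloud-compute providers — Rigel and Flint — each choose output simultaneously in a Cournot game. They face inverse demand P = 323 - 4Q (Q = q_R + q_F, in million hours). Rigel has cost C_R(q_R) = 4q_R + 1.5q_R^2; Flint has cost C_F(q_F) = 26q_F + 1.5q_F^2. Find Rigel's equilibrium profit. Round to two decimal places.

Rigel's profit: π_R = (323 - 4Q)q_R - (4q_R + (3/2)q_R²). Setting ∂π_R/∂q_R = 0: 319 - 11q_R - 4(q_F) = 0.
Flint's first-order condition: 297 - 11q_F - 4(q_R) = 0.
Best responses: q_R = (319 - 4q_F)/11, q_F = (297 - 4q_R)/11.
Substituting one into the other gives q_R = 22.1048 and q_F = 1991/105.
Price P = 323 - 4·(616/15) = 158.7333.
Rigel's profit: 158.7333·22.1048 - 4·22.1048 - (3/2)·22.1048² = 2687.4127.

2687.41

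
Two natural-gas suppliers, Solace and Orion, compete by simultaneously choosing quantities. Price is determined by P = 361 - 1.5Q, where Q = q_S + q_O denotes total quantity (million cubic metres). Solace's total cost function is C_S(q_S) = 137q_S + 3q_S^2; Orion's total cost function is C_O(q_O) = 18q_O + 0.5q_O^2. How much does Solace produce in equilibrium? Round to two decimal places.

Solace's profit: π_S = (361 - 1.5Q)q_S - (137q_S + 3q_S²). Setting ∂π_S/∂q_S = 0: 224 - 9q_S - (3/2)(q_O) = 0.
Orion's profit: π_O = (361 - 1.5Q)q_O - (18q_O + (1/2)q_O²). Setting ∂π_O/∂q_O = 0: 343 - 4q_O - (3/2)(q_S) = 0.
Rearranging gives the reaction functions q_S = (224 - (3/2)q_O)/9 and q_O = (343 - (3/2)q_S)/4.
Solving the pair: q_S = 1526/135, q_O = 81.5111.

11.30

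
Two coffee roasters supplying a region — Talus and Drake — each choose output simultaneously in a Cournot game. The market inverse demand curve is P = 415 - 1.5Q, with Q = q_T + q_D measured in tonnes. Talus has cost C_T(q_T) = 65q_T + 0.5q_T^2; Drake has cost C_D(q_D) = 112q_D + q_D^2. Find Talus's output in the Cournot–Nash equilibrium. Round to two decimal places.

72.99

Talus's profit: π_T = (415 - 1.5Q)q_T - (65q_T + (1/2)q_T²). Setting ∂π_T/∂q_T = 0: 350 - 4q_T - (3/2)(q_D) = 0.
Drake's first-order condition: 303 - 5q_D - (3/2)(q_T) = 0.
Best responses: q_T = (350 - (3/2)q_D)/4, q_D = (303 - (3/2)q_T)/5.
Solving the pair: q_T = 72.9859, q_D = 38.7042.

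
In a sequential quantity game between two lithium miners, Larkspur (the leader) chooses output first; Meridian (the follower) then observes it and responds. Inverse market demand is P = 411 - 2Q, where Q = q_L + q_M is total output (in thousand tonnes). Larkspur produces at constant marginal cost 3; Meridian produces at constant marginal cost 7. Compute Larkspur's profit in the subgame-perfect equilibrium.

Solve by backward induction. Given q_L, the follower Meridian maximises π_M = (411 - 2q_L - 2q_M)q_M - 7q_M.
Setting the follower's marginal profit to zero, 404 - 2q_L - 4q_M = 0, i.e. q_M = (404 - 2q_L)/4.
Larkspur substitutes q_M(q_L) into its own profit: π_L = q_L(411 - 2q_L - (404 - 2q_L)/2) - 3q_L = (209 - q_L)q_L - 3q_L.
The leader's first-order condition 206 - 2q_L = 0 yields q_L = 103.
Then q_M = (404 - 2·103)/4 = 99/2.
Price P = 411 - 2·(305/2) = 106.
Larkspur's profit: (106 - 3)·103 = 10609.

10609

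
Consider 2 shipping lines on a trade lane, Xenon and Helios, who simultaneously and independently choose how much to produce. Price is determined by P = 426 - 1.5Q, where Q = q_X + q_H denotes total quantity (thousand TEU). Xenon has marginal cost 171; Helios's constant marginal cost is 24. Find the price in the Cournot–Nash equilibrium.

207

Xenon's profit: π_X = (426 - 1.5Q)q_X - (171q_X). Setting ∂π_X/∂q_X = 0: 255 - 3q_X - (3/2)(q_H) = 0.
Helios's first-order condition: 402 - 3q_H - (3/2)(q_X) = 0.
So q_X = (255 - (3/2)q_H)/3 and q_H = (402 - (3/2)q_X)/3.
Substituting one into the other gives q_X = 24 and q_H = 122.
Total output Q = 146, so price P = 426 - (3/2)·146 = 207.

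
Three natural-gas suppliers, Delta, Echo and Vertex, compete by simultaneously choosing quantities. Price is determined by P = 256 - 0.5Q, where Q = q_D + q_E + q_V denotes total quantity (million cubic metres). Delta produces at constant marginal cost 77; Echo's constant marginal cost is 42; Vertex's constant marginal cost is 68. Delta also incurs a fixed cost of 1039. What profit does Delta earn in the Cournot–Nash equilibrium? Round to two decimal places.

Delta's profit: π_D = (256 - 0.5Q)q_D - (77q_D). Setting ∂π_D/∂q_D = 0: 179 - q_D - (1/2)(q_E + q_V) = 0.
Echo's profit: π_E = (256 - 0.5Q)q_E - (42q_E). Setting ∂π_E/∂q_E = 0: 214 - q_E - (1/2)(q_D + q_V) = 0.
Vertex's profit: π_V = (256 - 0.5Q)q_V - (68q_V). Setting ∂π_V/∂q_V = 0: 188 - q_V - (1/2)(q_D + q_E) = 0.
Summing all 3 equations gives 581 − 2Q = 0, hence Q = 581/2.
Back-substituting: q_D = (179 − 581/4)/(1/2) = 135/2, q_E = (214 − 581/4)/(1/2) = 275/2, q_V = (188 − 581/4)/(1/2) = 171/2.
Price P = 256 - (1/2)·(581/2) = 443/4.
Delta's profit: (443/4 - 77)·(135/2) - 1039 = 1239.1250.

1239.13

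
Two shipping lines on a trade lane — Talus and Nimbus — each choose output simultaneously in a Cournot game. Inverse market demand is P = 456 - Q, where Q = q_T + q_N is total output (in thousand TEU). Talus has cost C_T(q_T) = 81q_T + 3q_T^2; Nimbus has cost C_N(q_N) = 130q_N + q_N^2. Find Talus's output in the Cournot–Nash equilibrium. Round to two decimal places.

37.87

Talus's profit: π_T = (456 - Q)q_T - (81q_T + 3q_T²). Setting ∂π_T/∂q_T = 0: 375 - 8q_T - (q_N) = 0.
Nimbus's first-order condition: 326 - 4q_N - (q_T) = 0.
Rearranging gives the reaction functions q_T = (375 - q_N)/8 and q_N = (326 - q_T)/4.
Solving the pair: q_T = 1174/31, q_N = 72.0323.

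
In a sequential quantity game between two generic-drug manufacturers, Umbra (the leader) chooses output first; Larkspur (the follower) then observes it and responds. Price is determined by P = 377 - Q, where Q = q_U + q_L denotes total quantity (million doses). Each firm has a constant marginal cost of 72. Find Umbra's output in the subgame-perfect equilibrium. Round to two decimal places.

152.50

The follower Larkspur best-responds to any q_U: π_L = (377 - Q)q_L - 72q_L.
Setting the follower's marginal profit to zero, 305 - q_U - 2q_L = 0, i.e. q_L = (305 - q_U)/2.
The leader anticipates this reaction. Substituting into P = 377 - Q gives P = 449/2 - (1/2)q_U, so π_U = (449/2 - (1/2)q_U)q_U - 72q_U.
Maximising: ∂π_U/∂q_U = 305/2 - q_U = 0, giving q_U = 305/2.
Then q_L = (305 - 305/2)/2 = 305/4.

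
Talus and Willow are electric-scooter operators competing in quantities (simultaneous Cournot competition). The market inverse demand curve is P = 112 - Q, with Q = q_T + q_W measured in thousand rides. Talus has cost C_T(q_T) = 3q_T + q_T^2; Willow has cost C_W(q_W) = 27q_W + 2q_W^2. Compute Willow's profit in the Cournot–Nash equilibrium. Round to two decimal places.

Talus's profit: π_T = (112 - Q)q_T - (3q_T + q_T²). Setting ∂π_T/∂q_T = 0: 109 - 4q_T - (q_W) = 0.
Willow's profit: π_W = (112 - Q)q_W - (27q_W + 2q_W²). Setting ∂π_W/∂q_W = 0: 85 - 6q_W - (q_T) = 0.
So q_T = (109 - q_W)/4 and q_W = (85 - q_T)/6.
Solving the pair: q_T = 569/23, q_W = 231/23.
Price P = 112 - 800/23 = 1776/23.
Willow's profit: (1776/23)·(231/23) - 27·(231/23) - 2(231/23)² = 302.6144.

302.61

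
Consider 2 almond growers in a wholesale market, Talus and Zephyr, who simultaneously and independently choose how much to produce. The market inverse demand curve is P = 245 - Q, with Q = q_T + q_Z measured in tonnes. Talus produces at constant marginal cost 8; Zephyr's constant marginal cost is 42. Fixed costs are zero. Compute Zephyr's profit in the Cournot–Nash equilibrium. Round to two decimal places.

3173.44

Talus's profit: π_T = (245 - Q)q_T - (8q_T). Setting ∂π_T/∂q_T = 0: 237 - 2q_T - (q_Z) = 0.
Zephyr's profit: π_Z = (245 - Q)q_Z - (42q_Z). Setting ∂π_Z/∂q_Z = 0: 203 - 2q_Z - (q_T) = 0.
Rearranging gives the reaction functions q_T = (237 - q_Z)/2 and q_Z = (203 - q_T)/2.
Solving the pair: q_T = 271/3, q_Z = 169/3.
Price P = 245 - 440/3 = 295/3.
Zephyr's profit: (295/3 - 42)·(169/3) = 3173.4444.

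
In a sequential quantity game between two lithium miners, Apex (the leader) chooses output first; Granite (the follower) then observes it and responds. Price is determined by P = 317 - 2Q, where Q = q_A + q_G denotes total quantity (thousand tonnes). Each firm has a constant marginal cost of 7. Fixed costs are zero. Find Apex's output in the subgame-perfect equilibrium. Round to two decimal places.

77.50

The follower Granite best-responds to any q_A: π_G = (317 - 2Q)q_G - 7q_G.
∂π_G/∂q_G = 310 - 2q_A - 4q_G = 0 gives the reaction function q_G = (310 - 2q_A)/4.
Apex substitutes q_G(q_A) into its own profit: π_A = q_A(317 - 2q_A - (310 - 2q_A)/2) - 7q_A = (162 - q_A)q_A - 7q_A.
The leader's first-order condition 155 - 2q_A = 0 yields q_A = 155/2.
Then q_G = (310 - 2·(155/2))/4 = 155/4.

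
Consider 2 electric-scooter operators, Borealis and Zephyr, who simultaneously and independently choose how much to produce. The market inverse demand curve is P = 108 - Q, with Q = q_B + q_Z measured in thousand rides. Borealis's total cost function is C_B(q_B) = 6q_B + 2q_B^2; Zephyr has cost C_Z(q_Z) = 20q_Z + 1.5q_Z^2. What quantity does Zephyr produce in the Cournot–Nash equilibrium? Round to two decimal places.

Borealis's profit: π_B = (108 - Q)q_B - (6q_B + 2q_B²). Setting ∂π_B/∂q_B = 0: 102 - 6q_B - (q_Z) = 0.
Zephyr's first-order condition: 88 - 5q_Z - (q_B) = 0.
So q_B = (102 - q_Z)/6 and q_Z = (88 - q_B)/5.
Substituting one into the other gives q_B = 422/29 and q_Z = 426/29.

14.69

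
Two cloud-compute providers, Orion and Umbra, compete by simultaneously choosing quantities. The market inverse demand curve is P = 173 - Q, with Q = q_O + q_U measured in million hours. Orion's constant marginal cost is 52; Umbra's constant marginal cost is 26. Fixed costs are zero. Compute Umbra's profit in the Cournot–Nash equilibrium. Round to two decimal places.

3325.44

Orion's profit: π_O = (173 - Q)q_O - (52q_O). Setting ∂π_O/∂q_O = 0: 121 - 2q_O - (q_U) = 0.
Umbra's profit: π_U = (173 - Q)q_U - (26q_U). Setting ∂π_U/∂q_U = 0: 147 - 2q_U - (q_O) = 0.
Rearranging gives the reaction functions q_O = (121 - q_U)/2 and q_U = (147 - q_O)/2.
Substituting one into the other gives q_O = 95/3 and q_U = 173/3.
Price P = 173 - 268/3 = 251/3.
Umbra's profit: (251/3 - 26)·(173/3) = 3325.4444.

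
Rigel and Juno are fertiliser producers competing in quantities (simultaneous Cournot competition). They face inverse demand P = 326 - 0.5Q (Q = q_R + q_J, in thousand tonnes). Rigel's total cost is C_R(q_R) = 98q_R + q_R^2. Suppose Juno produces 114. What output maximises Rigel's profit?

With the rival's output fixed at 114, Rigel's profit is π_R = (326 - (1/2)·114 - (1/2)q_R)q_R - (98q_R + q_R²) = (269 - (1/2)q_R)q_R - (98q_R + q_R²).
∂π_R/∂q_R = 171 - 3q_R = 0, so q_R = 57.

57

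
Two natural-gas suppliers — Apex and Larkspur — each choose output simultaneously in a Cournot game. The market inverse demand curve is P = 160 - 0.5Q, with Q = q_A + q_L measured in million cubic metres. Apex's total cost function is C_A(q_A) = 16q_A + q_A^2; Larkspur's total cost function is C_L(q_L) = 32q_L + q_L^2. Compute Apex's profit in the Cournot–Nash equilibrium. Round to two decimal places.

Apex's profit: π_A = (160 - 0.5Q)q_A - (16q_A + q_A²). Setting ∂π_A/∂q_A = 0: 144 - 3q_A - (1/2)(q_L) = 0.
Larkspur's first-order condition: 128 - 3q_L - (1/2)(q_A) = 0.
Rearranging gives the reaction functions q_A = (144 - (1/2)q_L)/3 and q_L = (128 - (1/2)q_A)/3.
Substituting one into the other gives q_A = 1472/35 and q_L = 1248/35.
Price P = 160 - (1/2)·(544/7) = 848/7.
Apex's profit: (848/7)·(1472/35) - 16·(1472/35) - (1472/35)² = 2653.2049.

2653.20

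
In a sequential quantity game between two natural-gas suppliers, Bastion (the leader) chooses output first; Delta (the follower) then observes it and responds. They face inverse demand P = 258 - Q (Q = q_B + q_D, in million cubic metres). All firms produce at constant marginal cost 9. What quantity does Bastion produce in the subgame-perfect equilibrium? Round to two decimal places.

124.50

Solve by backward induction. Given q_B, the follower Delta maximises π_D = (258 - q_B - q_D)q_D - 9q_D.
∂π_D/∂q_D = 249 - q_B - 2q_D = 0 gives the reaction function q_D = (249 - q_B)/2.
Bastion substitutes q_D(q_B) into its own profit: π_B = q_B(258 - q_B - (249 - q_B)/2) - 9q_B = (267/2 - (1/2)q_B)q_B - 9q_B.
Maximising: ∂π_B/∂q_B = 249/2 - q_B = 0, giving q_B = 249/2.
Then q_D = (249 - 249/2)/2 = 249/4.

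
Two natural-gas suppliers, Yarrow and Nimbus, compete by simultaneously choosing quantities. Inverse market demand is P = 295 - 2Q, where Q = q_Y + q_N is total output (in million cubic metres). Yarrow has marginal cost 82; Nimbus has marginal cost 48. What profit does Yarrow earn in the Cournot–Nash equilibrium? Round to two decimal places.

Yarrow's profit: π_Y = (295 - 2Q)q_Y - (82q_Y). Setting ∂π_Y/∂q_Y = 0: 213 - 4q_Y - 2(q_N) = 0.
Nimbus's profit: π_N = (295 - 2Q)q_N - (48q_N). Setting ∂π_N/∂q_N = 0: 247 - 4q_N - 2(q_Y) = 0.
So q_Y = (213 - 2q_N)/4 and q_N = (247 - 2q_Y)/4.
Solving the pair: q_Y = 179/6, q_N = 281/6.
Price P = 295 - 2·(230/3) = 425/3.
Yarrow's profit: (425/3 - 82)·(179/6) = 1780.0556.

1780.06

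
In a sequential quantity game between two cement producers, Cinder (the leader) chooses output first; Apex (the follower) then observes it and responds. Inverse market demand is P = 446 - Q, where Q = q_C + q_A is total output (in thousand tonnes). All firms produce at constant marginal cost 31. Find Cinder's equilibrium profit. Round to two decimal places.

Solve by backward induction. Given q_C, the follower Apex maximises π_A = (446 - q_C - q_A)q_A - 31q_A.
Follower FOC: 415 - q_C - 2q_A = 0, so q_A(q_C) = (415 - q_C)/2.
The leader anticipates this reaction. Substituting into P = 446 - Q gives P = 477/2 - (1/2)q_C, so π_C = (477/2 - (1/2)q_C)q_C - 31q_C.
Maximising: ∂π_C/∂q_C = 415/2 - q_C = 0, giving q_C = 415/2.
Then q_A = (415 - 415/2)/2 = 415/4.
Price P = 446 - 1245/4 = 539/4.
Cinder's profit: (539/4 - 31)·(415/2) = 21528.1250.

21528.13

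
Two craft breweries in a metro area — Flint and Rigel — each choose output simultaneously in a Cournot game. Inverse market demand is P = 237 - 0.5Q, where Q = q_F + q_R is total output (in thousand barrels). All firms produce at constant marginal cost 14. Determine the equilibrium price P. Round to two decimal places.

A representative firm's profit is π_i = q_i(237 - 0.5Q) - 14q_i.
Setting ∂π_i/∂q_i = 0 with rivals' quantities fixed: 223 - q_i - (1/2)q_j = 0.
With identical firms every q_j equals q_i, so q_j = q_i and 223 = (3/2)q_i, giving q_i = 446/3.
Total output Q = 892/3, so price P = 237 - (1/2)·(892/3) = 265/3.

88.33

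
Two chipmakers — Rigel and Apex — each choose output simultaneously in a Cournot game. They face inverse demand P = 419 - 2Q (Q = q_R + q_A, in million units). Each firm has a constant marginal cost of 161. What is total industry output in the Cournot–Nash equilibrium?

Each firm earns π_i = (419 - 2Q)q_i - 161q_i.
Setting ∂π_i/∂q_i = 0 with rivals' quantities fixed: 258 - 4q_i - 2q_j = 0.
With identical firms every q_j equals q_i, so q_j = q_i and 258 = 6q_i, giving q_i = 43.
Total output Q = 43 + 43 = 86.

86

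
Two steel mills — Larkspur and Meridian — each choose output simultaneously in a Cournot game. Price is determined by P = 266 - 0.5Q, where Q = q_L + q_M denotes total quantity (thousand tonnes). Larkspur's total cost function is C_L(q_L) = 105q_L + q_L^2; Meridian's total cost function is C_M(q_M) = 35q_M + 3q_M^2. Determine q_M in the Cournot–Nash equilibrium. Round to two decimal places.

29.52

Larkspur's profit: π_L = (266 - 0.5Q)q_L - (105q_L + q_L²). Setting ∂π_L/∂q_L = 0: 161 - 3q_L - (1/2)(q_M) = 0.
Meridian's first-order condition: 231 - 7q_M - (1/2)(q_L) = 0.
So q_L = (161 - (1/2)q_M)/3 and q_M = (231 - (1/2)q_L)/7.
Substituting one into the other gives q_L = 48.7470 and q_M = 29.5181.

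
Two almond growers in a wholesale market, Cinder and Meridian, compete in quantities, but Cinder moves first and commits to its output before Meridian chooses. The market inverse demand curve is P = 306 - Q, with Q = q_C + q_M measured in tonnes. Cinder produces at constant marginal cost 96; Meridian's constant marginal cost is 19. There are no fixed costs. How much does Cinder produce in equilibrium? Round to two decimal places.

66.50

The follower Meridian best-responds to any q_C: π_M = (306 - Q)q_M - 19q_M.
Follower FOC: 287 - q_C - 2q_M = 0, so q_M(q_C) = (287 - q_C)/2.
Cinder substitutes q_M(q_C) into its own profit: π_C = q_C(306 - q_C - (287 - q_C)/2) - 96q_C = (325/2 - (1/2)q_C)q_C - 96q_C.
The leader's first-order condition 133/2 - q_C = 0 yields q_C = 133/2.
Then q_M = (287 - 133/2)/2 = 441/4.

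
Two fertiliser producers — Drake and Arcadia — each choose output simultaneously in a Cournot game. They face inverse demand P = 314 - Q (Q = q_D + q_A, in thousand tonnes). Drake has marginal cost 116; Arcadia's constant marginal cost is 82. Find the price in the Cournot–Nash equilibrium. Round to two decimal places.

Drake's profit: π_D = (314 - Q)q_D - (116q_D). Setting ∂π_D/∂q_D = 0: 198 - 2q_D - (q_A) = 0.
Arcadia's profit: π_A = (314 - Q)q_A - (82q_A). Setting ∂π_A/∂q_A = 0: 232 - 2q_A - (q_D) = 0.
Best responses: q_D = (198 - q_A)/2, q_A = (232 - q_D)/2.
Substituting one into the other gives q_D = 164/3 and q_A = 266/3.
Total output Q = 430/3, so price P = 314 - 430/3 = 512/3.

170.67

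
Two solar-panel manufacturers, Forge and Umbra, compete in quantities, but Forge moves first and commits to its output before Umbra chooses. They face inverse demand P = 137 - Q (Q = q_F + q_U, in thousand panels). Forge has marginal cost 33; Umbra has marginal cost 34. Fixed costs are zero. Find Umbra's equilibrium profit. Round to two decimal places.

637.56

The follower Umbra best-responds to any q_F: π_U = (137 - Q)q_U - 34q_U.
Setting the follower's marginal profit to zero, 103 - q_F - 2q_U = 0, i.e. q_U = (103 - q_F)/2.
The leader anticipates this reaction. Substituting into P = 137 - Q gives P = 171/2 - (1/2)q_F, so π_F = (171/2 - (1/2)q_F)q_F - 33q_F.
Maximising: ∂π_F/∂q_F = 105/2 - q_F = 0, giving q_F = 105/2.
Then q_U = (103 - 105/2)/2 = 101/4.
Price P = 137 - 311/4 = 237/4.
Umbra's profit: (237/4 - 34)·(101/4) = 637.5625.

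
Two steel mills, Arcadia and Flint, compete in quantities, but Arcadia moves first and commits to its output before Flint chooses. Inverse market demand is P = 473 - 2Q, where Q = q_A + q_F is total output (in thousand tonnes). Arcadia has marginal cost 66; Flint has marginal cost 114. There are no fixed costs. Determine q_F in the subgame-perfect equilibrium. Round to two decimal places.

32.88

Solve by backward induction. Given q_A, the follower Flint maximises π_F = (473 - 2q_A - 2q_F)q_F - 114q_F.
Follower FOC: 359 - 2q_A - 4q_F = 0, so q_F(q_A) = (359 - 2q_A)/4.
Arcadia substitutes q_F(q_A) into its own profit: π_A = q_A(473 - 2q_A - (359 - 2q_A)/2) - 66q_A = (587/2 - q_A)q_A - 66q_A.
Leader FOC: 455/2 - 2q_A = 0, so q_A = 455/4.
Then q_F = (359 - 2·(455/4))/4 = 263/8.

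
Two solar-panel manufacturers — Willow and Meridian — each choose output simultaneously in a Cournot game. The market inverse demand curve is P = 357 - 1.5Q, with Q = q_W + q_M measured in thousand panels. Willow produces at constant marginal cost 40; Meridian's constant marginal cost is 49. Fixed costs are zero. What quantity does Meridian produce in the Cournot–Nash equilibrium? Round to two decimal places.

Willow's profit: π_W = (357 - 1.5Q)q_W - (40q_W). Setting ∂π_W/∂q_W = 0: 317 - 3q_W - (3/2)(q_M) = 0.
Meridian's first-order condition: 308 - 3q_M - (3/2)(q_W) = 0.
Best responses: q_W = (317 - (3/2)q_M)/3, q_M = (308 - (3/2)q_W)/3.
Solving the pair: q_W = 652/9, q_M = 598/9.

66.44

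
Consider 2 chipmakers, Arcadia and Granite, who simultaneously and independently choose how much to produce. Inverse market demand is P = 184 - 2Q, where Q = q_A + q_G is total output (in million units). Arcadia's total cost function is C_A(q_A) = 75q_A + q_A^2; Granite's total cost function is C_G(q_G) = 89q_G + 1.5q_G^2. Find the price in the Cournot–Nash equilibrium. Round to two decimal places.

Arcadia's profit: π_A = (184 - 2Q)q_A - (75q_A + q_A²). Setting ∂π_A/∂q_A = 0: 109 - 6q_A - 2(q_G) = 0.
Granite's first-order condition: 95 - 7q_G - 2(q_A) = 0.
Best responses: q_A = (109 - 2q_G)/6, q_G = (95 - 2q_A)/7.
Solving the pair: q_A = 573/38, q_G = 176/19.
Total output Q = 925/38, so price P = 184 - 2·(925/38) = 135.3158.

135.32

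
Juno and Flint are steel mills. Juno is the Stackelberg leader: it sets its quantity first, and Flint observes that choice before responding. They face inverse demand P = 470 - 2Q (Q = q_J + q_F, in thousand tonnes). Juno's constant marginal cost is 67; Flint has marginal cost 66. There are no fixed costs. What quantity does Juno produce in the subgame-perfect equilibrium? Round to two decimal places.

100.50

The follower Flint best-responds to any q_J: π_F = (470 - 2Q)q_F - 66q_F.
Follower FOC: 404 - 2q_J - 4q_F = 0, so q_F(q_J) = (404 - 2q_J)/4.
Juno substitutes q_F(q_J) into its own profit: π_J = q_J(470 - 2q_J - (404 - 2q_J)/2) - 67q_J = (268 - q_J)q_J - 67q_J.
Maximising: ∂π_J/∂q_J = 201 - 2q_J = 0, giving q_J = 201/2.
Then q_F = (404 - 2·(201/2))/4 = 203/4.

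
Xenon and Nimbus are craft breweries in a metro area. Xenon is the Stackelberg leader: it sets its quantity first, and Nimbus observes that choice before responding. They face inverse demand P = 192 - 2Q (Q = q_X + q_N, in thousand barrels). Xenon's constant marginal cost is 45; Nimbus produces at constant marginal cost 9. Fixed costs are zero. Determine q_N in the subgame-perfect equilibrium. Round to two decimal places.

Solve by backward induction. Given q_X, the follower Nimbus maximises π_N = (192 - 2q_X - 2q_N)q_N - 9q_N.
Setting the follower's marginal profit to zero, 183 - 2q_X - 4q_N = 0, i.e. q_N = (183 - 2q_X)/4.
Xenon substitutes q_N(q_X) into its own profit: π_X = q_X(192 - 2q_X - (183 - 2q_X)/2) - 45q_X = (201/2 - q_X)q_X - 45q_X.
The leader's first-order condition 111/2 - 2q_X = 0 yields q_X = 111/4.
Then q_N = (183 - 2·(111/4))/4 = 255/8.

31.88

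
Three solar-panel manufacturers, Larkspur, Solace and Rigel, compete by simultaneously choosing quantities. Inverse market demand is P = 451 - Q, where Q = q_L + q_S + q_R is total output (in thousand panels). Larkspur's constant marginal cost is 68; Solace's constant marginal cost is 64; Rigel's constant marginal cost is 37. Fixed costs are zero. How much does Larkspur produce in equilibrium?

Larkspur's profit: π_L = (451 - Q)q_L - (68q_L). Setting ∂π_L/∂q_L = 0: 383 - 2q_L - (q_S + q_R) = 0.
Solace's profit: π_S = (451 - Q)q_S - (64q_S). Setting ∂π_S/∂q_S = 0: 387 - 2q_S - (q_L + q_R) = 0.
Rigel's profit: π_R = (451 - Q)q_R - (37q_R). Setting ∂π_R/∂q_R = 0: 414 - 2q_R - (q_L + q_S) = 0.
Adding the 3 conditions: 1184 − 2Q − 2Q = 0, i.e. Q = 296.
Back-substituting: q_L = (383 − 296) = 87, q_S = (387 − 296) = 91, q_R = (414 − 296) = 118.

87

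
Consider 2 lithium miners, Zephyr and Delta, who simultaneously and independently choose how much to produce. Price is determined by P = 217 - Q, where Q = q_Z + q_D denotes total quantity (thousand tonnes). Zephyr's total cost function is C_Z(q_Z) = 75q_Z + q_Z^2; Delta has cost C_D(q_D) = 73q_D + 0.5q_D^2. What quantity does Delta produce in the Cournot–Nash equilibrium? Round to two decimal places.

Zephyr's profit: π_Z = (217 - Q)q_Z - (75q_Z + q_Z²). Setting ∂π_Z/∂q_Z = 0: 142 - 4q_Z - (q_D) = 0.
Delta's first-order condition: 144 - 3q_D - (q_Z) = 0.
Rearranging gives the reaction functions q_Z = (142 - q_D)/4 and q_D = (144 - q_Z)/3.
Solving the pair: q_Z = 282/11, q_D = 434/11.

39.45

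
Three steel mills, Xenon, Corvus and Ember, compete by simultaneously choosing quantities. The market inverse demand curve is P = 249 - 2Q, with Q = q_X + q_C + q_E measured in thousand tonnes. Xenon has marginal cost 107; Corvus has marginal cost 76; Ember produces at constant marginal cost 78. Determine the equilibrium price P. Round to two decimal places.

127.50

Xenon's profit: π_X = (249 - 2Q)q_X - (107q_X). Setting ∂π_X/∂q_X = 0: 142 - 4q_X - 2(q_C + q_E) = 0.
Corvus's first-order condition: 173 - 4q_C - 2(q_X + q_E) = 0.
Ember's first-order condition: 171 - 4q_E - 2(q_X + q_C) = 0.
Summing all 3 equations gives 486 − 8Q = 0, hence Q = 243/4.
Back-substituting: q_X = (142 − 243/2)/2 = 41/4, q_C = (173 − 243/2)/2 = 103/4, q_E = (171 − 243/2)/2 = 99/4.
Total output Q = 243/4, so price P = 249 - 2·(243/4) = 255/2.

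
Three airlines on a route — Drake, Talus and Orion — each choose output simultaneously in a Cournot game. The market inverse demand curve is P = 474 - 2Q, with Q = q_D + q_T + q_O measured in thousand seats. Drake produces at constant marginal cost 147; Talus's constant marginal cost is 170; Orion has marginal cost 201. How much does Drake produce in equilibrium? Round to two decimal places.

Drake's profit: π_D = (474 - 2Q)q_D - (147q_D). Setting ∂π_D/∂q_D = 0: 327 - 4q_D - 2(q_T + q_O) = 0.
Talus's profit: π_T = (474 - 2Q)q_T - (170q_T). Setting ∂π_T/∂q_T = 0: 304 - 4q_T - 2(q_D + q_O) = 0.
Orion's first-order condition: 273 - 4q_O - 2(q_D + q_T) = 0.
Adding the 3 conditions: 904 − 4Q − 4Q = 0, i.e. Q = 113.
Back-substituting: q_D = (327 − 226)/2 = 101/2, q_T = (304 − 226)/2 = 39, q_O = (273 − 226)/2 = 47/2.

50.50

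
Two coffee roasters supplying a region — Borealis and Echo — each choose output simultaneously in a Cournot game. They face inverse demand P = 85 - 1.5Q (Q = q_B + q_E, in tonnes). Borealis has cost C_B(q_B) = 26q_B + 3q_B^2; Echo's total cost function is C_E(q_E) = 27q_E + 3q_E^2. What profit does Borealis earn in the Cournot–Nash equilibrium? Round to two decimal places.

Borealis's profit: π_B = (85 - 1.5Q)q_B - (26q_B + 3q_B²). Setting ∂π_B/∂q_B = 0: 59 - 9q_B - (3/2)(q_E) = 0.
Echo's profit: π_E = (85 - 1.5Q)q_E - (27q_E + 3q_E²). Setting ∂π_E/∂q_E = 0: 58 - 9q_E - (3/2)(q_B) = 0.
Rearranging gives the reaction functions q_B = (59 - (3/2)q_E)/9 and q_E = (58 - (3/2)q_B)/9.
Solving the pair: q_B = 592/105, q_E = 578/105.
Price P = 85 - (3/2)·(78/7) = 478/7.
Borealis's profit: (478/7)·(592/105) - 26·(592/105) - 3(592/105)² = 143.0465.

143.05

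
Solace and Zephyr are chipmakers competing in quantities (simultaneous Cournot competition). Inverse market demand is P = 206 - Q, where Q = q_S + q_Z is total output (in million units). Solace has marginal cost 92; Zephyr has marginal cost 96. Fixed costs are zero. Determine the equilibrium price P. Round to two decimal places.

131.33

Solace's profit: π_S = (206 - Q)q_S - (92q_S). Setting ∂π_S/∂q_S = 0: 114 - 2q_S - (q_Z) = 0.
Zephyr's profit: π_Z = (206 - Q)q_Z - (96q_Z). Setting ∂π_Z/∂q_Z = 0: 110 - 2q_Z - (q_S) = 0.
Rearranging gives the reaction functions q_S = (114 - q_Z)/2 and q_Z = (110 - q_S)/2.
Solving the pair: q_S = 118/3, q_Z = 106/3.
Total output Q = 224/3, so price P = 206 - 224/3 = 394/3.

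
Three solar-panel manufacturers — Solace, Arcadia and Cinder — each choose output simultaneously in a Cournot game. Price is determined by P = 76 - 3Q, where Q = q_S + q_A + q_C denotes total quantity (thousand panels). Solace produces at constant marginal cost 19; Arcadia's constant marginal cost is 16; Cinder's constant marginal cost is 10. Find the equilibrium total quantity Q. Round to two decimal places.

15.25

Solace's profit: π_S = (76 - 3Q)q_S - (19q_S). Setting ∂π_S/∂q_S = 0: 57 - 6q_S - 3(q_A + q_C) = 0.
Arcadia's first-order condition: 60 - 6q_A - 3(q_S + q_C) = 0.
Cinder's first-order condition: 66 - 6q_C - 3(q_S + q_A) = 0.
Adding the 3 conditions: 183 − 6Q − 6Q = 0, i.e. Q = 61/4.
Back-substituting: q_S = (57 − 183/4)/3 = 15/4, q_A = (60 − 183/4)/3 = 19/4, q_C = (66 − 183/4)/3 = 27/4.
Total output Q = 15/4 + 19/4 + 27/4 = 61/4.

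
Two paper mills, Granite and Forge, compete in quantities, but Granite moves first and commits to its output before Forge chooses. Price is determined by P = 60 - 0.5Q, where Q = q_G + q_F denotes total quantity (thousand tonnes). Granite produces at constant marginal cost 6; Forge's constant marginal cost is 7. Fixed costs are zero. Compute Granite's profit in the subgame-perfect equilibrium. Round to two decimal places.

756.25

The follower Forge best-responds to any q_G: π_F = (60 - 0.5Q)q_F - 7q_F.
Setting the follower's marginal profit to zero, 53 - (1/2)q_G - q_F = 0, i.e. q_F = (53 - (1/2)q_G).
Granite substitutes q_F(q_G) into its own profit: π_G = q_G(60 - (1/2)q_G - (53 - (1/2)q_G)/2) - 6q_G = (67/2 - (1/4)q_G)q_G - 6q_G.
The leader's first-order condition 55/2 - (1/2)q_G = 0 yields q_G = 55.
Then q_F = (53 - (1/2)·55) = 51/2.
Price P = 60 - (1/2)·(161/2) = 79/4.
Granite's profit: (79/4 - 6)·55 = 756.2500.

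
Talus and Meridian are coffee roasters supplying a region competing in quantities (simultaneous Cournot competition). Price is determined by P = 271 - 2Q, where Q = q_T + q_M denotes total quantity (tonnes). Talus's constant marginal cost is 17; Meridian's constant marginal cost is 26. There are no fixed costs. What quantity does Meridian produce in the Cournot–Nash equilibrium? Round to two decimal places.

Talus's profit: π_T = (271 - 2Q)q_T - (17q_T). Setting ∂π_T/∂q_T = 0: 254 - 4q_T - 2(q_M) = 0.
Meridian's first-order condition: 245 - 4q_M - 2(q_T) = 0.
So q_T = (254 - 2q_M)/4 and q_M = (245 - 2q_T)/4.
Substituting one into the other gives q_T = 263/6 and q_M = 118/3.

39.33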